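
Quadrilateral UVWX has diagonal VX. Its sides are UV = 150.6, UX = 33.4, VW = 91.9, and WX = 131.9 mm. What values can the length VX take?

117.2 < VX < 184.0

From triangle UVX: |150.6 − 33.4| < VX < 150.6 + 33.4, i.e. 117.2 < VX < 184.0.
From triangle WVX: 40.0 < VX < 223.8.
Both must hold, so VX lies in the intersection.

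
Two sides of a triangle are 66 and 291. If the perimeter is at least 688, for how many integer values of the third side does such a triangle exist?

26

Triangle inequality: 225 < x < 357. Perimeter ≥ 688 gives x ≥ 688 − 66 − 291 = 331.
So 331 ≤ x < 357; integers 331 through 356: 26 values.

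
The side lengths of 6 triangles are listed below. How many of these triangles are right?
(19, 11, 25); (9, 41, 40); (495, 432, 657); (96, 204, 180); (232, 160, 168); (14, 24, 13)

4

(19,11,25): 11²+19² = 482 < 625 = 25² → obtuse
(9,41,40): 9²+40² = 1681 = 41² → right
(495,432,657): 432²+495² = 431649 = 657² → right
(96,204,180): 96²+180² = 41616 = 204² → right
(232,160,168): 160²+168² = 53824 = 232² → right
(14,24,13): 13²+14² = 365 < 576 = 24² → obtuse
4 of the 6 are right.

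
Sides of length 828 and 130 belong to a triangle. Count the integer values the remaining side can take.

259

The third side lies in the open interval (698, 958).
Integers from 699 to 957 inclusive: 957 − 699 + 1 = 259.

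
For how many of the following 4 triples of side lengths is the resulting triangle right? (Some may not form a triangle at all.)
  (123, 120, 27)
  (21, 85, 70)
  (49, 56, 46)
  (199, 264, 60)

1

(123,120,27): 27²+120² = 15129 = 123² → right
(21,85,70): 21²+70² = 5341 < 7225 = 85² → obtuse
(49,56,46): 46²+49² = 4517 > 3136 = 56² → acute
(199,264,60): 60+199 ≤ 264, not a triangle
1 of the 4 is right.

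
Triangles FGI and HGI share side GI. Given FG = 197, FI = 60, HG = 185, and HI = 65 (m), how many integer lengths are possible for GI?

112

From triangle FGI: 137 < GI < 257.
From triangle HGI: 120 < GI < 250.
Intersection: 137 < GI < 250, so integers 138 through 249: 112 values.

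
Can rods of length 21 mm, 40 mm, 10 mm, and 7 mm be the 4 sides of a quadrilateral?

No

For a quadrilateral, each side must be shorter than the sum of the others.
Here the longest side is 40, but the remaining 3 sides sum to only 38.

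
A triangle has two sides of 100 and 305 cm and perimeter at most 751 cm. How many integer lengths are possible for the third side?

Triangle inequality: 205 < x < 405. Perimeter ≤ 751 gives x ≤ 751 − 100 − 305 = 346.
So 205 < x ≤ 346; integers 206 through 346: 141 values.

141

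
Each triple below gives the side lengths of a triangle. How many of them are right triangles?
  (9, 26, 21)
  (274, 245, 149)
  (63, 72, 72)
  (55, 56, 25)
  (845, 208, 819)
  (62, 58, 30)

1

(9,26,21): 9²+21² = 522 < 676 = 26² → obtuse
(274,245,149): 149²+245² = 82226 > 75076 = 274² → acute
(63,72,72): 63²+72² = 9153 > 5184 = 72² → acute
(55,56,25): 25²+55² = 3650 > 3136 = 56² → acute
(845,208,819): 208²+819² = 714025 = 845² → right
(62,58,30): 30²+58² = 4264 > 3844 = 62² → acute
1 of the 6 is right.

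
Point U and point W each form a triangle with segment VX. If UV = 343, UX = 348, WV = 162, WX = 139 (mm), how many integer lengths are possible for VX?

From triangle UVX: 5 < VX < 691.
From triangle WVX: 23 < VX < 301.
Intersection: 23 < VX < 301, so integers 24 through 300: 277 values.

277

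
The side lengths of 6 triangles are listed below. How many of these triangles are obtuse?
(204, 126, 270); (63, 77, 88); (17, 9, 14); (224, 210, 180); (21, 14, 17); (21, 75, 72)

2

(204,126,270): 126²+204² = 57492 < 72900 = 270² → obtuse
(63,77,88): 63²+77² = 9898 > 7744 = 88² → acute
(17,9,14): 9²+14² = 277 < 289 = 17² → obtuse
(224,210,180): 180²+210² = 76500 > 50176 = 224² → acute
(21,14,17): 14²+17² = 485 > 441 = 21² → acute
(21,75,72): 21²+72² = 5625 = 75² → right
2 of the 6 are obtuse.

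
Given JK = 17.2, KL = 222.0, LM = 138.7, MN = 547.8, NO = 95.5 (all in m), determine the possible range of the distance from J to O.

The maximum is all hops collinear in one direction: 17.2 + 222.0 + 138.7 + 547.8 + 95.5 = 1021.2.
The longest hop is 547.8; the others sum to 473.4. Folding the others back against it leaves at least 547.8 − 473.4 = 74.4.

74.4 ≤ JO ≤ 1021.2 m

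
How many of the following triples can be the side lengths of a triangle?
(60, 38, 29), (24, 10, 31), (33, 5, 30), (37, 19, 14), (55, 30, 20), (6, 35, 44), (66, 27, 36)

3

(29,38,60): 29+38 > 60 → valid
(10,24,31): 10+24 > 31 → valid
(5,30,33): 5+30 > 33 → valid
(14,19,37): 14+19 ≤ 37 → not valid
(20,30,55): 20+30 ≤ 55 → not valid
(6,35,44): 6+35 ≤ 44 → not valid
(27,36,66): 27+36 ≤ 66 → not valid
3 of the 7 triples form a triangle.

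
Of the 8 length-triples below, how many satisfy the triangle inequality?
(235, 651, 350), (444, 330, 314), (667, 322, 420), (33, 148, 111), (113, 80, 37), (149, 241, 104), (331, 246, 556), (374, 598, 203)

5

(235,350,651): 235+350 ≤ 651 → not valid
(314,330,444): 314+330 > 444 → valid
(322,420,667): 322+420 > 667 → valid
(33,111,148): 33+111 ≤ 148 → not valid
(37,80,113): 37+80 > 113 → valid
(104,149,241): 104+149 > 241 → valid
(246,331,556): 246+331 > 556 → valid
(203,374,598): 203+374 ≤ 598 → not valid
5 of the 8 triples form a triangle.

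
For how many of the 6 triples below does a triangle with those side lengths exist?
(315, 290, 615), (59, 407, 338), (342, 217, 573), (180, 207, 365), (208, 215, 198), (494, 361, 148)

(290,315,615): 290+315 ≤ 615 → not valid
(59,338,407): 59+338 ≤ 407 → not valid
(217,342,573): 217+342 ≤ 573 → not valid
(180,207,365): 180+207 > 365 → valid
(198,208,215): 198+208 > 215 → valid
(148,361,494): 148+361 > 494 → valid
3 of the 6 triples form a triangle.

3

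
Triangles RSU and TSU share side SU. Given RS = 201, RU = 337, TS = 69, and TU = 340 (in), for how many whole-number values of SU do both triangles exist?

From triangle RSU: 136 < SU < 538.
From triangle TSU: 271 < SU < 409.
Intersection: 271 < SU < 409, so integers 272 through 408: 137 values.

137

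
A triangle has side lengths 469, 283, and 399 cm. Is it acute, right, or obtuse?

Compare the square of the longest side to the sum of squares of the other two: 283² + 399² = 239290 > 219961 = 469².

acute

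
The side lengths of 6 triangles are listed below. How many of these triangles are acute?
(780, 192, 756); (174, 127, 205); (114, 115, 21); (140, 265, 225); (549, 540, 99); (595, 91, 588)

(780,192,756): 192²+756² = 608400 = 780² → right
(174,127,205): 127²+174² = 46405 > 42025 = 205² → acute
(114,115,21): 21²+114² = 13437 > 13225 = 115² → acute
(140,265,225): 140²+225² = 70225 = 265² → right
(549,540,99): 99²+540² = 301401 = 549² → right
(595,91,588): 91²+588² = 354025 = 595² → right
2 of the 6 are acute.

2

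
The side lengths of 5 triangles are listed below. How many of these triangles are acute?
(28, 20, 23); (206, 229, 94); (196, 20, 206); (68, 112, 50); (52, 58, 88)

(28,20,23): 20²+23² = 929 > 784 = 28² → acute
(206,229,94): 94²+206² = 51272 < 52441 = 229² → obtuse
(196,20,206): 20²+196² = 38816 < 42436 = 206² → obtuse
(68,112,50): 50²+68² = 7124 < 12544 = 112² → obtuse
(52,58,88): 52²+58² = 6068 < 7744 = 88² → obtuse
1 of the 5 is acute.

1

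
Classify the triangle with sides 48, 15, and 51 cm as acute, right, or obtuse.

obtuse

Compare the square of the longest side to the sum of squares of the other two: 15² + 48² = 2529 < 2601 = 51².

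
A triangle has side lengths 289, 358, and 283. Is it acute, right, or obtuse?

Compare the square of the longest side to the sum of squares of the other two: 283² + 289² = 163610 > 128164 = 358².

acute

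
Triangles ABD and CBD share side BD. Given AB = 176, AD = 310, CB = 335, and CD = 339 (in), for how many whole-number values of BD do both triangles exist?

351

From triangle ABD: 134 < BD < 486.
From triangle CBD: 4 < BD < 674.
Intersection: 134 < BD < 486, so integers 135 through 485: 351 values.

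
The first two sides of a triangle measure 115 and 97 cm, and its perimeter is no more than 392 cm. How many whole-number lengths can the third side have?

Triangle inequality: 18 < x < 212. Perimeter ≤ 392 gives x ≤ 392 − 115 − 97 = 180.
So 18 < x ≤ 180; integers 19 through 180: 162 values.

162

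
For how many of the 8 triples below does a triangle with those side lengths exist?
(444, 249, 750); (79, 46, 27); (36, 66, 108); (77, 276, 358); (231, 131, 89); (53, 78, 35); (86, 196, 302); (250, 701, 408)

(249,444,750): 249+444 ≤ 750 → not valid
(27,46,79): 27+46 ≤ 79 → not valid
(36,66,108): 36+66 ≤ 108 → not valid
(77,276,358): 77+276 ≤ 358 → not valid
(89,131,231): 89+131 ≤ 231 → not valid
(35,53,78): 35+53 > 78 → valid
(86,196,302): 86+196 ≤ 302 → not valid
(250,408,701): 250+408 ≤ 701 → not valid
1 of the 8 triples forms a triangle.

1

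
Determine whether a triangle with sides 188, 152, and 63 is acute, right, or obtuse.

obtuse

Compare the square of the longest side to the sum of squares of the other two: 63² + 152² = 27073 < 35344 = 188².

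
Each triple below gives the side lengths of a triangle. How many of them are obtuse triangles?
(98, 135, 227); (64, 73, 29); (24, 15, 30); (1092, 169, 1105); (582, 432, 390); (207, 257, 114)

4

(98,135,227): 98²+135² = 27829 < 51529 = 227² → obtuse
(64,73,29): 29²+64² = 4937 < 5329 = 73² → obtuse
(24,15,30): 15²+24² = 801 < 900 = 30² → obtuse
(1092,169,1105): 169²+1092² = 1221025 = 1105² → right
(582,432,390): 390²+432² = 338724 = 582² → right
(207,257,114): 114²+207² = 55845 < 66049 = 257² → obtuse
4 of the 6 are obtuse.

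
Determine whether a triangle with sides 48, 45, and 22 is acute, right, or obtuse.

Compare the square of the longest side to the sum of squares of the other two: 22² + 45² = 2509 > 2304 = 48².

acute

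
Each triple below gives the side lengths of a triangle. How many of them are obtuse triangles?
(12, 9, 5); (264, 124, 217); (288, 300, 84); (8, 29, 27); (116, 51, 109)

3

(12,9,5): 5²+9² = 106 < 144 = 12² → obtuse
(264,124,217): 124²+217² = 62465 < 69696 = 264² → obtuse
(288,300,84): 84²+288² = 90000 = 300² → right
(8,29,27): 8²+27² = 793 < 841 = 29² → obtuse
(116,51,109): 51²+109² = 14482 > 13456 = 116² → acute
3 of the 5 are obtuse.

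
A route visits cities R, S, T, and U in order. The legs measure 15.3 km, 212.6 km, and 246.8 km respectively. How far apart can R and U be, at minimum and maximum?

18.9 ≤ RU ≤ 474.7 km

The maximum is all hops collinear in one direction: 15.3 + 212.6 + 246.8 = 474.7.
The longest hop is 246.8; the others sum to 227.9. Folding the others back against it leaves at least 246.8 − 227.9 = 18.9.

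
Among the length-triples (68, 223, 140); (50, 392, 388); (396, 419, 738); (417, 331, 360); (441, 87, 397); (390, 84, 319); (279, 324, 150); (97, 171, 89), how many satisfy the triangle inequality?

7

(68,140,223): 68+140 ≤ 223 → not valid
(50,388,392): 50+388 > 392 → valid
(396,419,738): 396+419 > 738 → valid
(331,360,417): 331+360 > 417 → valid
(87,397,441): 87+397 > 441 → valid
(84,319,390): 84+319 > 390 → valid
(150,279,324): 150+279 > 324 → valid
(89,97,171): 89+97 > 171 → valid
7 of the 8 triples form a triangle.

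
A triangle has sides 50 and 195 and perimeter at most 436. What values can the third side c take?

145 < c ≤ 191

Triangle inequality alone gives 145 < c < 245.
The perimeter condition gives c ≤ 436 − 50 − 195 = 191.
Intersecting the two: 145 < c ≤ 191.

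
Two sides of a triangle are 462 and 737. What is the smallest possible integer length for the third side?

276

The third side must be strictly greater than |462 − 737| = 275.
The smallest integer above 275 is 276.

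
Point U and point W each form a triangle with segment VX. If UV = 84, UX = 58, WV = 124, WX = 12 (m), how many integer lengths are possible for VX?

From triangle UVX: 26 < VX < 142.
From triangle WVX: 112 < VX < 136.
Intersection: 112 < VX < 136, so integers 113 through 135: 23 values.

23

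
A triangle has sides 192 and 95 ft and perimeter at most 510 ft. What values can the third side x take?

97 < x ≤ 223 ft

Triangle inequality alone gives 97 < x < 287.
The perimeter condition gives x ≤ 510 − 192 − 95 = 223.
Intersecting the two: 97 < x ≤ 223.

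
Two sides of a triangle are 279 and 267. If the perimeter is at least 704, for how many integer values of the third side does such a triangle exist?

Triangle inequality: 12 < x < 546. Perimeter ≥ 704 gives x ≥ 704 − 279 − 267 = 158.
So 158 ≤ x < 546; integers 158 through 545: 388 values.

388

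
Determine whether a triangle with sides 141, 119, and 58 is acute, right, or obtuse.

Compare the square of the longest side to the sum of squares of the other two: 58² + 119² = 17525 < 19881 = 141².

obtuse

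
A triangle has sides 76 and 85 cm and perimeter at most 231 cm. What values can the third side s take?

Triangle inequality alone gives 9 < s < 161.
The perimeter condition gives s ≤ 231 − 76 − 85 = 70.
Intersecting the two: 9 < s ≤ 70.

9 < s ≤ 70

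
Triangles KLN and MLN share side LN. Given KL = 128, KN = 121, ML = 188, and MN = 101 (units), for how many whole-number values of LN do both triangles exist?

From triangle KLN: 7 < LN < 249.
From triangle MLN: 87 < LN < 289.
Intersection: 87 < LN < 249, so integers 88 through 248: 161 values.

161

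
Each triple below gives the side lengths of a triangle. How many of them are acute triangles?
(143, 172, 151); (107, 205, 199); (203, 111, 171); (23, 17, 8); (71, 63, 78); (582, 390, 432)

4

(143,172,151): 143²+151² = 43250 > 29584 = 172² → acute
(107,205,199): 107²+199² = 51050 > 42025 = 205² → acute
(203,111,171): 111²+171² = 41562 > 41209 = 203² → acute
(23,17,8): 8²+17² = 353 < 529 = 23² → obtuse
(71,63,78): 63²+71² = 9010 > 6084 = 78² → acute
(582,390,432): 390²+432² = 338724 = 582² → right
4 of the 6 are acute.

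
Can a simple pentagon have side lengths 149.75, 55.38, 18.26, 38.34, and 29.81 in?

For a pentagon, each side must be shorter than the sum of the others.
Here the longest side is 149.75, but the remaining 4 sides sum to only 141.79.

No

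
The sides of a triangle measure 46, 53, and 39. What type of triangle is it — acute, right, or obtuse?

Compare the square of the longest side to the sum of squares of the other two: 39² + 46² = 3637 > 2809 = 53².

acute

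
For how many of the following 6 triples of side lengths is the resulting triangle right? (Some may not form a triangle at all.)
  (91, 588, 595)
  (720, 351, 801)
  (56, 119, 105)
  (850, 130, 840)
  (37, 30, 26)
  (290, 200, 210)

5

(91,588,595): 91²+588² = 354025 = 595² → right
(720,351,801): 351²+720² = 641601 = 801² → right
(56,119,105): 56²+105² = 14161 = 119² → right
(850,130,840): 130²+840² = 722500 = 850² → right
(37,30,26): 26²+30² = 1576 > 1369 = 37² → acute
(290,200,210): 200²+210² = 84100 = 290² → right
5 of the 6 are right.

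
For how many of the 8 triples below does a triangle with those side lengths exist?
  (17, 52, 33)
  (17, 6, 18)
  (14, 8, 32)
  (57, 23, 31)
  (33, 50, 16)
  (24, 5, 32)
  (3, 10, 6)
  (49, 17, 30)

(17,33,52): 17+33 ≤ 52 → not valid
(6,17,18): 6+17 > 18 → valid
(8,14,32): 8+14 ≤ 32 → not valid
(23,31,57): 23+31 ≤ 57 → not valid
(16,33,50): 16+33 ≤ 50 → not valid
(5,24,32): 5+24 ≤ 32 → not valid
(3,6,10): 3+6 ≤ 10 → not valid
(17,30,49): 17+30 ≤ 49 → not valid
1 of the 8 triples forms a triangle.

1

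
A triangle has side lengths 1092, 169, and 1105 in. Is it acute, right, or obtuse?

right

Compare the square of the longest side to the sum of squares of the other two: 169² + 1092² = 1221025 = 1105².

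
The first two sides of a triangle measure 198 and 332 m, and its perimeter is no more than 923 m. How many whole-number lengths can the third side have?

259

Triangle inequality: 134 < x < 530. Perimeter ≤ 923 gives x ≤ 923 − 198 − 332 = 393.
So 134 < x ≤ 393; integers 135 through 393: 259 values.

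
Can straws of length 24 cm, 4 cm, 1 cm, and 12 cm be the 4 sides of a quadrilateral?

No

For a quadrilateral, each side must be shorter than the sum of the others.
Here the longest side is 24, but the remaining 3 sides sum to only 17.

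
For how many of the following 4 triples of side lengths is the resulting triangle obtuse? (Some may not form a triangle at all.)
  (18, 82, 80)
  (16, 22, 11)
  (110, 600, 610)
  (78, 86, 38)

1

(18,82,80): 18²+80² = 6724 = 82² → right
(16,22,11): 11²+16² = 377 < 484 = 22² → obtuse
(110,600,610): 110²+600² = 372100 = 610² → right
(78,86,38): 38²+78² = 7528 > 7396 = 86² → acute
1 of the 4 is obtuse.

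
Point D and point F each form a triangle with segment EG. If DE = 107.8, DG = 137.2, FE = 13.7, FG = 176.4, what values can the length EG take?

162.7 < EG < 190.1

From triangle DEG: |107.8 − 137.2| < EG < 107.8 + 137.2, i.e. 29.4 < EG < 245.0.
From triangle FEG: 162.7 < EG < 190.1.
Both must hold, so EG lies in the intersection.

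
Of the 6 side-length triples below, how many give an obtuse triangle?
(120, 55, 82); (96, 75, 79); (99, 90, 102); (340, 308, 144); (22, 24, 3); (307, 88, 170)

2

(120,55,82): 55²+82² = 9749 < 14400 = 120² → obtuse
(96,75,79): 75²+79² = 11866 > 9216 = 96² → acute
(99,90,102): 90²+99² = 17901 > 10404 = 102² → acute
(340,308,144): 144²+308² = 115600 = 340² → right
(22,24,3): 3²+22² = 493 < 576 = 24² → obtuse
(307,88,170): 88+170 ≤ 307, not a triangle
2 of the 6 are obtuse.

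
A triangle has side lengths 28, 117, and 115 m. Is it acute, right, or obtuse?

acute

Compare the square of the longest side to the sum of squares of the other two: 28² + 115² = 14009 > 13689 = 117².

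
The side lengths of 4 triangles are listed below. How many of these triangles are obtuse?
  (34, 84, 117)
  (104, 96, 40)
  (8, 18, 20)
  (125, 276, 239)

(34,84,117): 34²+84² = 8212 < 13689 = 117² → obtuse
(104,96,40): 40²+96² = 10816 = 104² → right
(8,18,20): 8²+18² = 388 < 400 = 20² → obtuse
(125,276,239): 125²+239² = 72746 < 76176 = 276² → obtuse
3 of the 4 are obtuse.

3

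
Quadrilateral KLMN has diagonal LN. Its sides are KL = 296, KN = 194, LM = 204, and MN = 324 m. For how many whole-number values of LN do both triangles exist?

369

From triangle KLN: 102 < LN < 490.
From triangle MLN: 120 < LN < 528.
Intersection: 120 < LN < 490, so integers 121 through 489: 369 values.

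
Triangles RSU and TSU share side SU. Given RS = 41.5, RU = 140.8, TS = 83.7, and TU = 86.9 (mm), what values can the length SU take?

From triangle RSU: |41.5 − 140.8| < SU < 41.5 + 140.8, i.e. 99.3 < SU < 182.3.
From triangle TSU: 3.2 < SU < 170.6.
Both must hold, so SU lies in the intersection.

99.3 < SU < 170.6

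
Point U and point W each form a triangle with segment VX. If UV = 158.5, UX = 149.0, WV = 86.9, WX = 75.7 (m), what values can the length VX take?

11.2 < VX < 162.6

From triangle UVX: |158.5 − 149.0| < VX < 158.5 + 149.0, i.e. 9.5 < VX < 307.5.
From triangle WVX: 11.2 < VX < 162.6.
Both must hold, so VX lies in the intersection.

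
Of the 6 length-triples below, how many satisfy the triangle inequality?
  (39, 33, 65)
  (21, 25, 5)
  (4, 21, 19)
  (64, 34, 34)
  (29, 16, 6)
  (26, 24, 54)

(33,39,65): 33+39 > 65 → valid
(5,21,25): 5+21 > 25 → valid
(4,19,21): 4+19 > 21 → valid
(34,34,64): 34+34 > 64 → valid
(6,16,29): 6+16 ≤ 29 → not valid
(24,26,54): 24+26 ≤ 54 → not valid
4 of the 6 triples form a triangle.

4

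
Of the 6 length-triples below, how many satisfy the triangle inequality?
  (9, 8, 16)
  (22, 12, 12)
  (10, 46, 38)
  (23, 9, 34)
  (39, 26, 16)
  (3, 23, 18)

4

(8,9,16): 8+9 > 16 → valid
(12,12,22): 12+12 > 22 → valid
(10,38,46): 10+38 > 46 → valid
(9,23,34): 9+23 ≤ 34 → not valid
(16,26,39): 16+26 > 39 → valid
(3,18,23): 3+18 ≤ 23 → not valid
4 of the 6 triples form a triangle.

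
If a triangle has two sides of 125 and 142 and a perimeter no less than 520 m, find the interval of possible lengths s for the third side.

253 ≤ s < 267

Triangle inequality alone gives 17 < s < 267.
The perimeter condition gives s ≥ 520 − 125 − 142 = 253.
Intersecting the two: 253 ≤ s < 267.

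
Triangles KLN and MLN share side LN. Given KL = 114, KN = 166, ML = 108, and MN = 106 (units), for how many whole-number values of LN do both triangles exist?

161

From triangle KLN: 52 < LN < 280.
From triangle MLN: 2 < LN < 214.
Intersection: 52 < LN < 214, so integers 53 through 213: 161 values.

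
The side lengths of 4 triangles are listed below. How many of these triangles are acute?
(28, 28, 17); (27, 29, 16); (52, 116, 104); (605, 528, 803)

3

(28,28,17): 17²+28² = 1073 > 784 = 28² → acute
(27,29,16): 16²+27² = 985 > 841 = 29² → acute
(52,116,104): 52²+104² = 13520 > 13456 = 116² → acute
(605,528,803): 528²+605² = 644809 = 803² → right
3 of the 4 are acute.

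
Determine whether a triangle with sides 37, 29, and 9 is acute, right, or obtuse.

obtuse

Compare the square of the longest side to the sum of squares of the other two: 9² + 29² = 922 < 1369 = 37².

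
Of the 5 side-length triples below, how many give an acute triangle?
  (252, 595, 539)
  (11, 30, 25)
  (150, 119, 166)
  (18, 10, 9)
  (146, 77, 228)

1

(252,595,539): 252²+539² = 354025 = 595² → right
(11,30,25): 11²+25² = 746 < 900 = 30² → obtuse
(150,119,166): 119²+150² = 36661 > 27556 = 166² → acute
(18,10,9): 9²+10² = 181 < 324 = 18² → obtuse
(146,77,228): 77+146 ≤ 228, not a triangle
1 of the 5 is acute.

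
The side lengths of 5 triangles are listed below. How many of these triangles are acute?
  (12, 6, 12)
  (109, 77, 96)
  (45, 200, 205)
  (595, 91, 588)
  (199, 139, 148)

3

(12,6,12): 6²+12² = 180 > 144 = 12² → acute
(109,77,96): 77²+96² = 15145 > 11881 = 109² → acute
(45,200,205): 45²+200² = 42025 = 205² → right
(595,91,588): 91²+588² = 354025 = 595² → right
(199,139,148): 139²+148² = 41225 > 39601 = 199² → acute
3 of the 5 are acute.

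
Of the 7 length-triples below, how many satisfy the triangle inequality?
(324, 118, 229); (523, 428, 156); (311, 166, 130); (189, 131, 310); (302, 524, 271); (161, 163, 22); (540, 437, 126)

6

(118,229,324): 118+229 > 324 → valid
(156,428,523): 156+428 > 523 → valid
(130,166,311): 130+166 ≤ 311 → not valid
(131,189,310): 131+189 > 310 → valid
(271,302,524): 271+302 > 524 → valid
(22,161,163): 22+161 > 163 → valid
(126,437,540): 126+437 > 540 → valid
6 of the 7 triples form a triangle.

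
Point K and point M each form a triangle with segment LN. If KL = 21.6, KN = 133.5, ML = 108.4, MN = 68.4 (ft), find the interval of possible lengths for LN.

111.9 < LN < 155.1

From triangle KLN: |21.6 − 133.5| < LN < 21.6 + 133.5, i.e. 111.9 < LN < 155.1.
From triangle MLN: 40.0 < LN < 176.8.
Both must hold, so LN lies in the intersection.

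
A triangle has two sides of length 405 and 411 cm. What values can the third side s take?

By the triangle inequality, s must be less than 405 + 411 = 816 and greater than |405 − 411| = 6.

6 < s < 816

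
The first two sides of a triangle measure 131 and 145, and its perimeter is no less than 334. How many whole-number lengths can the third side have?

Triangle inequality: 14 < x < 276. Perimeter ≥ 334 gives x ≥ 334 − 131 − 145 = 58.
So 58 ≤ x < 276; integers 58 through 275: 218 values.

218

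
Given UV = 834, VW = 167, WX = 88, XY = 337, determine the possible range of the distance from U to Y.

242 ≤ UY ≤ 1426

The maximum is all hops collinear in one direction: 834 + 167 + 88 + 337 = 1426.
The longest hop is 834; the others sum to 592. Folding the others back against it leaves at least 834 − 592 = 242.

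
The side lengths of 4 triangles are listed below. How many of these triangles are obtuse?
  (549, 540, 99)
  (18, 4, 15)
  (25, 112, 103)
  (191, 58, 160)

3

(549,540,99): 99²+540² = 301401 = 549² → right
(18,4,15): 4²+15² = 241 < 324 = 18² → obtuse
(25,112,103): 25²+103² = 11234 < 12544 = 112² → obtuse
(191,58,160): 58²+160² = 28964 < 36481 = 191² → obtuse
3 of the 4 are obtuse.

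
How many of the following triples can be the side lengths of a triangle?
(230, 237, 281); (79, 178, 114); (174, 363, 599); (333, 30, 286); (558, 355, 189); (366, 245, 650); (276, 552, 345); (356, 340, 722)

(230,237,281): 230+237 > 281 → valid
(79,114,178): 79+114 > 178 → valid
(174,363,599): 174+363 ≤ 599 → not valid
(30,286,333): 30+286 ≤ 333 → not valid
(189,355,558): 189+355 ≤ 558 → not valid
(245,366,650): 245+366 ≤ 650 → not valid
(276,345,552): 276+345 > 552 → valid
(340,356,722): 340+356 ≤ 722 → not valid
3 of the 8 triples form a triangle.

3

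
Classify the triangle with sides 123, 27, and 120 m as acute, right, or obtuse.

Compare the square of the longest side to the sum of squares of the other two: 27² + 120² = 15129 = 123².

right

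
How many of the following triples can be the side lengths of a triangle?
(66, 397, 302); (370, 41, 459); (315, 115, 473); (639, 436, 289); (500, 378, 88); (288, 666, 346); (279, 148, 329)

(66,302,397): 66+302 ≤ 397 → not valid
(41,370,459): 41+370 ≤ 459 → not valid
(115,315,473): 115+315 ≤ 473 → not valid
(289,436,639): 289+436 > 639 → valid
(88,378,500): 88+378 ≤ 500 → not valid
(288,346,666): 288+346 ≤ 666 → not valid
(148,279,329): 148+279 > 329 → valid
2 of the 7 triples form a triangle.

2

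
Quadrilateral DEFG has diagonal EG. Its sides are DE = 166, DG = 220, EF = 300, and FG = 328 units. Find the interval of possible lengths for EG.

From triangle DEG: |166 − 220| < EG < 166 + 220, i.e. 54 < EG < 386.
From triangle FEG: 28 < EG < 628.
Both must hold, so EG lies in the intersection.

54 < EG < 386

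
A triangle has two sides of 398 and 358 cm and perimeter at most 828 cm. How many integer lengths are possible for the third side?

32

Triangle inequality: 40 < x < 756. Perimeter ≤ 828 gives x ≤ 828 − 398 − 358 = 72.
So 40 < x ≤ 72; integers 41 through 72: 32 values.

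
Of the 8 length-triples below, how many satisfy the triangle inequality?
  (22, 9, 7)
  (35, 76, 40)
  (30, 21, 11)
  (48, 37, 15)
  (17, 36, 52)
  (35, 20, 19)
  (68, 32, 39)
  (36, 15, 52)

5

(7,9,22): 7+9 ≤ 22 → not valid
(35,40,76): 35+40 ≤ 76 → not valid
(11,21,30): 11+21 > 30 → valid
(15,37,48): 15+37 > 48 → valid
(17,36,52): 17+36 > 52 → valid
(19,20,35): 19+20 > 35 → valid
(32,39,68): 32+39 > 68 → valid
(15,36,52): 15+36 ≤ 52 → not valid
5 of the 8 triples form a triangle.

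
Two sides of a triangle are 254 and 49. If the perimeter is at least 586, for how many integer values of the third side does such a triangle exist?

20

Triangle inequality: 205 < x < 303. Perimeter ≥ 586 gives x ≥ 586 − 254 − 49 = 283.
So 283 ≤ x < 303; integers 283 through 302: 20 values.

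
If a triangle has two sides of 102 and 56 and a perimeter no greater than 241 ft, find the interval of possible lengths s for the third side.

46 < s ≤ 83

Triangle inequality alone gives 46 < s < 158.
The perimeter condition gives s ≤ 241 − 102 − 56 = 83.
Intersecting the two: 46 < s ≤ 83.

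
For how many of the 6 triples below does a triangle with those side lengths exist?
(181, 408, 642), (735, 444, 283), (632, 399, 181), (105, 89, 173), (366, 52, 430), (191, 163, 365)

1

(181,408,642): 181+408 ≤ 642 → not valid
(283,444,735): 283+444 ≤ 735 → not valid
(181,399,632): 181+399 ≤ 632 → not valid
(89,105,173): 89+105 > 173 → valid
(52,366,430): 52+366 ≤ 430 → not valid
(163,191,365): 163+191 ≤ 365 → not valid
1 of the 6 triples forms a triangle.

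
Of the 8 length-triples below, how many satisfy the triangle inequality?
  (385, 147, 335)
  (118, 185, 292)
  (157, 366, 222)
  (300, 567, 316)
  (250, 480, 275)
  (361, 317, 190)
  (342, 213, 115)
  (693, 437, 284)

7

(147,335,385): 147+335 > 385 → valid
(118,185,292): 118+185 > 292 → valid
(157,222,366): 157+222 > 366 → valid
(300,316,567): 300+316 > 567 → valid
(250,275,480): 250+275 > 480 → valid
(190,317,361): 190+317 > 361 → valid
(115,213,342): 115+213 ≤ 342 → not valid
(284,437,693): 284+437 > 693 → valid
7 of the 8 triples form a triangle.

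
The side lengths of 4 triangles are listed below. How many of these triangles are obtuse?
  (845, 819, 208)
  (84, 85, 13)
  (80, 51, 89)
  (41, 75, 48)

1

(845,819,208): 208²+819² = 714025 = 845² → right
(84,85,13): 13²+84² = 7225 = 85² → right
(80,51,89): 51²+80² = 9001 > 7921 = 89² → acute
(41,75,48): 41²+48² = 3985 < 5625 = 75² → obtuse
1 of the 4 is obtuse.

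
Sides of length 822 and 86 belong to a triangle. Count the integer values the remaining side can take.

The third side lies in the open interval (736, 908).
Integers from 737 to 907 inclusive: 907 − 737 + 1 = 171.

171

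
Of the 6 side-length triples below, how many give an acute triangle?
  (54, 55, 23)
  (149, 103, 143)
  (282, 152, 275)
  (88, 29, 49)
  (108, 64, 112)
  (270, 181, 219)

(54,55,23): 23²+54² = 3445 > 3025 = 55² → acute
(149,103,143): 103²+143² = 31058 > 22201 = 149² → acute
(282,152,275): 152²+275² = 98729 > 79524 = 282² → acute
(88,29,49): 29+49 ≤ 88, not a triangle
(108,64,112): 64²+108² = 15760 > 12544 = 112² → acute
(270,181,219): 181²+219² = 80722 > 72900 = 270² → acute
5 of the 6 are acute.

5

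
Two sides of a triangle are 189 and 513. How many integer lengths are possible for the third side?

The third side lies in the open interval (324, 702).
Integers from 325 to 701 inclusive: 701 − 325 + 1 = 377.

377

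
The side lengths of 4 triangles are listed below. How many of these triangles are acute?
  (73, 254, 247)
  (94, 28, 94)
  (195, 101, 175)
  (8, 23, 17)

3

(73,254,247): 73²+247² = 66338 > 64516 = 254² → acute
(94,28,94): 28²+94² = 9620 > 8836 = 94² → acute
(195,101,175): 101²+175² = 40826 > 38025 = 195² → acute
(8,23,17): 8²+17² = 353 < 529 = 23² → obtuse
3 of the 4 are acute.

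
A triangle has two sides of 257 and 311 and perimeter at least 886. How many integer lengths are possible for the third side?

Triangle inequality: 54 < x < 568. Perimeter ≥ 886 gives x ≥ 886 − 257 − 311 = 318.
So 318 ≤ x < 568; integers 318 through 567: 250 values.

250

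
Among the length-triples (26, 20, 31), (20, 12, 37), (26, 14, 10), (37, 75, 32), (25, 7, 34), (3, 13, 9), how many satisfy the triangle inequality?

(20,26,31): 20+26 > 31 → valid
(12,20,37): 12+20 ≤ 37 → not valid
(10,14,26): 10+14 ≤ 26 → not valid
(32,37,75): 32+37 ≤ 75 → not valid
(7,25,34): 7+25 ≤ 34 → not valid
(3,9,13): 3+9 ≤ 13 → not valid
1 of the 6 triples forms a triangle.

1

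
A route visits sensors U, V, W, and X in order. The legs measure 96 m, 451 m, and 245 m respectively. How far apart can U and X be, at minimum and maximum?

The maximum is all hops collinear in one direction: 96 + 451 + 245 = 792.
The longest hop is 451; the others sum to 341. Folding the others back against it leaves at least 451 − 341 = 110.

110 ≤ UX ≤ 792 m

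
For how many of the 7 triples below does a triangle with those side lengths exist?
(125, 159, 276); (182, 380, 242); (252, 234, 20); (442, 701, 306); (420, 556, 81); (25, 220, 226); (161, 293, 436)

6

(125,159,276): 125+159 > 276 → valid
(182,242,380): 182+242 > 380 → valid
(20,234,252): 20+234 > 252 → valid
(306,442,701): 306+442 > 701 → valid
(81,420,556): 81+420 ≤ 556 → not valid
(25,220,226): 25+220 > 226 → valid
(161,293,436): 161+293 > 436 → valid
6 of the 7 triples form a triangle.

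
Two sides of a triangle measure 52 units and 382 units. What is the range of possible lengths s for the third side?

By the triangle inequality, s must be less than 52 + 382 = 434 and greater than |52 − 382| = 330.

330 < s < 434 (units)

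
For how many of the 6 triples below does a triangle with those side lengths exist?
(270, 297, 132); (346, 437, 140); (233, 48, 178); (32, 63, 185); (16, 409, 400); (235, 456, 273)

(132,270,297): 132+270 > 297 → valid
(140,346,437): 140+346 > 437 → valid
(48,178,233): 48+178 ≤ 233 → not valid
(32,63,185): 32+63 ≤ 185 → not valid
(16,400,409): 16+400 > 409 → valid
(235,273,456): 235+273 > 456 → valid
4 of the 6 triples form a triangle.

4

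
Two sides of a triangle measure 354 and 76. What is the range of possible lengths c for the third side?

By the triangle inequality, c must be less than 354 + 76 = 430 and greater than |354 − 76| = 278.

278 < c < 430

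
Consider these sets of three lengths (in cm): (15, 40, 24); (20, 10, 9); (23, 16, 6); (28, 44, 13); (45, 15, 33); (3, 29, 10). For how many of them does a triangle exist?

1

(15,24,40): 15+24 ≤ 40 → not valid
(9,10,20): 9+10 ≤ 20 → not valid
(6,16,23): 6+16 ≤ 23 → not valid
(13,28,44): 13+28 ≤ 44 → not valid
(15,33,45): 15+33 > 45 → valid
(3,10,29): 3+10 ≤ 29 → not valid
1 of the 6 triples forms a triangle.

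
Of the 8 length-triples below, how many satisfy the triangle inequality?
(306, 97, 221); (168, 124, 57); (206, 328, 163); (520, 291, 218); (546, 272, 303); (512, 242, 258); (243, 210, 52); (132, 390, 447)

6

(97,221,306): 97+221 > 306 → valid
(57,124,168): 57+124 > 168 → valid
(163,206,328): 163+206 > 328 → valid
(218,291,520): 218+291 ≤ 520 → not valid
(272,303,546): 272+303 > 546 → valid
(242,258,512): 242+258 ≤ 512 → not valid
(52,210,243): 52+210 > 243 → valid
(132,390,447): 132+390 > 447 → valid
6 of the 8 triples form a triangle.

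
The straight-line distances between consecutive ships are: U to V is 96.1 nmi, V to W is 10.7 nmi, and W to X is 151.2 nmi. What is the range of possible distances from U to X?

44.4 ≤ UX ≤ 258.0 nmi

The maximum is all hops collinear in one direction: 96.1 + 10.7 + 151.2 = 258.0.
The longest hop is 151.2; the others sum to 106.8. Folding the others back against it leaves at least 151.2 − 106.8 = 44.4.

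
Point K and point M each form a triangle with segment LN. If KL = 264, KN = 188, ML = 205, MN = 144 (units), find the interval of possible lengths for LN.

76 < LN < 349

From triangle KLN: |264 − 188| < LN < 264 + 188, i.e. 76 < LN < 452.
From triangle MLN: 61 < LN < 349.
Both must hold, so LN lies in the intersection.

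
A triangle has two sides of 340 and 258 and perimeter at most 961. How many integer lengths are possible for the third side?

281

Triangle inequality: 82 < x < 598. Perimeter ≤ 961 gives x ≤ 961 − 340 − 258 = 363.
So 82 < x ≤ 363; integers 83 through 363: 281 values.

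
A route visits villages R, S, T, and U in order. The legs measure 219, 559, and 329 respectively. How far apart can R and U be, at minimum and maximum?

The maximum is all hops collinear in one direction: 219 + 559 + 329 = 1107.
The longest hop is 559; the others sum to 548. Folding the others back against it leaves at least 559 − 548 = 11.

11 ≤ RU ≤ 1107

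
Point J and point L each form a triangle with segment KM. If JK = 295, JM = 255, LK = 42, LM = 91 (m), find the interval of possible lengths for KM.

From triangle JKM: |295 − 255| < KM < 295 + 255, i.e. 40 < KM < 550.
From triangle LKM: 49 < KM < 133.
Both must hold, so KM lies in the intersection.

49 < KM < 133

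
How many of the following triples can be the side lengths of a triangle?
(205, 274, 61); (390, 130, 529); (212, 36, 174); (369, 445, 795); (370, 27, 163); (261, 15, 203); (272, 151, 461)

1

(61,205,274): 61+205 ≤ 274 → not valid
(130,390,529): 130+390 ≤ 529 → not valid
(36,174,212): 36+174 ≤ 212 → not valid
(369,445,795): 369+445 > 795 → valid
(27,163,370): 27+163 ≤ 370 → not valid
(15,203,261): 15+203 ≤ 261 → not valid
(151,272,461): 151+272 ≤ 461 → not valid
1 of the 7 triples forms a triangle.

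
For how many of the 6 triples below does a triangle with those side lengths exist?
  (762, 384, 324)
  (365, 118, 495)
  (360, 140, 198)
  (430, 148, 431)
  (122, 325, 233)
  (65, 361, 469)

2

(324,384,762): 324+384 ≤ 762 → not valid
(118,365,495): 118+365 ≤ 495 → not valid
(140,198,360): 140+198 ≤ 360 → not valid
(148,430,431): 148+430 > 431 → valid
(122,233,325): 122+233 > 325 → valid
(65,361,469): 65+361 ≤ 469 → not valid
2 of the 6 triples form a triangle.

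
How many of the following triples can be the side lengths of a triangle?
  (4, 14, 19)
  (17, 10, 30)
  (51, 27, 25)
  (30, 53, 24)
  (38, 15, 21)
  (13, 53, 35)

(4,14,19): 4+14 ≤ 19 → not valid
(10,17,30): 10+17 ≤ 30 → not valid
(25,27,51): 25+27 > 51 → valid
(24,30,53): 24+30 > 53 → valid
(15,21,38): 15+21 ≤ 38 → not valid
(13,35,53): 13+35 ≤ 53 → not valid
2 of the 6 triples form a triangle.

2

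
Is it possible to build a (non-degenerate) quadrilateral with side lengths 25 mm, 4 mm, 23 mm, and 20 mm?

A quadrilateral exists iff every side is shorter than the sum of the others — equivalently, the longest side is less than the sum of the rest.
Longest side 25 < 47 (sum of the remaining 3), so yes.

Yes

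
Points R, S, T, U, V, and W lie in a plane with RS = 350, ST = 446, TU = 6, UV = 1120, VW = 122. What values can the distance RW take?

196 ≤ RW ≤ 2044

The maximum is all hops collinear in one direction: 350 + 446 + 6 + 1120 + 122 = 2044.
The longest hop is 1120; the others sum to 924. Folding the others back against it leaves at least 1120 − 924 = 196.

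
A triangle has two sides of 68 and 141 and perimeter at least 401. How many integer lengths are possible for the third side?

Triangle inequality: 73 < x < 209. Perimeter ≥ 401 gives x ≥ 401 − 68 − 141 = 192.
So 192 ≤ x < 209; integers 192 through 208: 17 values.

17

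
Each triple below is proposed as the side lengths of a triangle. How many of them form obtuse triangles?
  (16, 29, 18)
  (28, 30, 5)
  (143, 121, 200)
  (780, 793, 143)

(16,29,18): 16²+18² = 580 < 841 = 29² → obtuse
(28,30,5): 5²+28² = 809 < 900 = 30² → obtuse
(143,121,200): 121²+143² = 35090 < 40000 = 200² → obtuse
(780,793,143): 143²+780² = 628849 = 793² → right
3 of the 4 are obtuse.

3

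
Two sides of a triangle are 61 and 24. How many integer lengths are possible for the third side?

The third side lies in the open interval (37, 85).
Integers from 38 to 84 inclusive: 84 − 38 + 1 = 47.

47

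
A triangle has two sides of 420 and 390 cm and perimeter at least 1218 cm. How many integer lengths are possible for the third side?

Triangle inequality: 30 < x < 810. Perimeter ≥ 1218 gives x ≥ 1218 − 420 − 390 = 408.
So 408 ≤ x < 810; integers 408 through 809: 402 values.

402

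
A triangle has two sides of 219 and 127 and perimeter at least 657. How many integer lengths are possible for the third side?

Triangle inequality: 92 < x < 346. Perimeter ≥ 657 gives x ≥ 657 − 219 − 127 = 311.
So 311 ≤ x < 346; integers 311 through 345: 35 values.

35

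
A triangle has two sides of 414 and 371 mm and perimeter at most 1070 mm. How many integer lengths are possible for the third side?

242

Triangle inequality: 43 < x < 785. Perimeter ≤ 1070 gives x ≤ 1070 − 414 − 371 = 285.
So 43 < x ≤ 285; integers 44 through 285: 242 values.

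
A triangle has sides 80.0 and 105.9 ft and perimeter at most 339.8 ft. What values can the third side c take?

25.9 < c ≤ 153.9

Triangle inequality alone gives 25.9 < c < 185.9.
The perimeter condition gives c ≤ 339.8 − 80.0 − 105.9 = 153.9.
Intersecting the two: 25.9 < c ≤ 153.9.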